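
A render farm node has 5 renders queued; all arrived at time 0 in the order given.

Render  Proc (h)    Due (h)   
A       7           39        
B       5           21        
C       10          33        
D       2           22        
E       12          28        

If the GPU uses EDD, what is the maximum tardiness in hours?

0

EDD (increasing due date): B D E C A.
B: 0→5, due 21, tardiness 0
D: 5→7, due 22, tardiness 0
E: 7→19, due 28, tardiness 0
C: 19→29, due 33, tardiness 0
A: 29→36, due 39, tardiness 0
Maximum = 0.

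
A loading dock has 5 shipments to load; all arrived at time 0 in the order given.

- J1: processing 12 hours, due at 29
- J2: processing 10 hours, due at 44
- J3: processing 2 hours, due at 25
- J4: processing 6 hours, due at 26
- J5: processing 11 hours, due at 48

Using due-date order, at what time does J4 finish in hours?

EDD (increasing due date): J3 J4 J1 J2 J5.
J3: 0→2
J4: 2→8

8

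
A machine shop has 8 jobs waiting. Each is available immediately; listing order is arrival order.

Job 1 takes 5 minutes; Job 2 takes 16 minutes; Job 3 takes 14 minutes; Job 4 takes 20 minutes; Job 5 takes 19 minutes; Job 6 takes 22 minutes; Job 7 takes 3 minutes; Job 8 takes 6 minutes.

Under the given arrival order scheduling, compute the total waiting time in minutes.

385

FIFO (arrival order): Job 1 Job 2 Job 3 Job 4 Job 5 Job 6 Job 7 Job 8.
Job 1: waits 0, runs 0→5
Job 2: waits 5, runs 5→21
Job 3: waits 21, runs 21→35
Job 4: waits 35, runs 35→55
Job 5: waits 55, runs 55→74
Job 6: waits 74, runs 74→96
Job 7: waits 96, runs 96→99
Job 8: waits 99, runs 99→105
Sum = 0+5+21+35+55+74+96+99 = 385.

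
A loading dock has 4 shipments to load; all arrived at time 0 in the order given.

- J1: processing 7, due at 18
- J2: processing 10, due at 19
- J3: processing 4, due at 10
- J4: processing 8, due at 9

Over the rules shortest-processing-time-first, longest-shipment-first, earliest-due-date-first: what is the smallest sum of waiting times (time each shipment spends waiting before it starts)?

34

SPT (increasing processing time): J3 J1 J4 J2.
J3: waits 0, runs 0→4
J1: waits 4, runs 4→11
J4: waits 11, runs 11→19
J2: waits 19, runs 19→29
Sum = 0+4+11+19 = 34.
LPT (decreasing processing time): J2 J4 J1 J3.
J2: waits 0, runs 0→10
J4: waits 10, runs 10→18
J1: waits 18, runs 18→25
J3: waits 25, runs 25→29
Sum = 0+10+18+25 = 53.
EDD (increasing due date): J4 J3 J1 J2.
J4: waits 0, runs 0→8
J3: waits 8, runs 8→12
J1: waits 12, runs 12→19
J2: waits 19, runs 19→29
Sum = 0+8+12+19 = 39.
SPT 34, LPT 53, EDD 39 → minimum 34.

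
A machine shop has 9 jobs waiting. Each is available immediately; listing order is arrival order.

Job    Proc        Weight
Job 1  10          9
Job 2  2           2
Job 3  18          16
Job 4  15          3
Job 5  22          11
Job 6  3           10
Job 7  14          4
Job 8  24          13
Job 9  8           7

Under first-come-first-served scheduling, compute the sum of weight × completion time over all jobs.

4718

FIFO (arrival order): Job 1 Job 2 Job 3 Job 4 Job 5 Job 6 Job 7 Job 8 Job 9.
Job 1: finishes 10, weight 9, w·C = 90
Job 2: finishes 12, weight 2, w·C = 24
Job 3: finishes 30, weight 16, w·C = 480
Job 4: finishes 45, weight 3, w·C = 135
Job 5: finishes 67, weight 11, w·C = 737
Job 6: finishes 70, weight 10, w·C = 700
Job 7: finishes 84, weight 4, w·C = 336
Job 8: finishes 108, weight 13, w·C = 1404
Job 9: finishes 116, weight 7, w·C = 812
Sum = 90+24+480+135+737+700+336+1404+812 = 4718.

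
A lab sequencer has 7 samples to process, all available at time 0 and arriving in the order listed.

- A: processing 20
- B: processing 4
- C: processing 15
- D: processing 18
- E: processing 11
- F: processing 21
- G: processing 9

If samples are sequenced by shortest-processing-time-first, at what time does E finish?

24

SPT (increasing processing time): B G E C D A F.
B: 0→4
G: 4→13
E: 13→24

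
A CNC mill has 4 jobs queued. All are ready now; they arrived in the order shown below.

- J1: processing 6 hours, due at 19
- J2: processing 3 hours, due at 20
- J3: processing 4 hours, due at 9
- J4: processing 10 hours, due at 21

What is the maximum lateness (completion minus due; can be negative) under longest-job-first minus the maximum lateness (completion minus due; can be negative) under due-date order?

9

LPT (decreasing processing time): J4 J1 J3 J2.
J4: 0→10, due 21, lateness -11
J1: 10→16, due 19, lateness -3
J3: 16→20, due 9, lateness 11
J2: 20→23, due 20, lateness 3
Maximum = 11.
EDD (increasing due date): J3 J1 J2 J4.
J3: 0→4, due 9, lateness -5
J1: 4→10, due 19, lateness -9
J2: 10→13, due 20, lateness -7
J4: 13→23, due 21, lateness 2
Maximum = 2.
Difference = 11 − 2 = 9.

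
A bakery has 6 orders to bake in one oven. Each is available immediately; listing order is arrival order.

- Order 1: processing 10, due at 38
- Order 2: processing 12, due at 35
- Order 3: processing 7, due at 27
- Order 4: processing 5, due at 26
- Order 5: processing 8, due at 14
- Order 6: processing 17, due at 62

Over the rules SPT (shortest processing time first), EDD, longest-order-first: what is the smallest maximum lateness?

4

SPT (increasing processing time): Order 4 Order 3 Order 5 Order 1 Order 2 Order 6.
Order 4: 0→5, due 26, lateness -21
Order 3: 5→12, due 27, lateness -15
Order 5: 12→20, due 14, lateness 6
Order 1: 20→30, due 38, lateness -8
Order 2: 30→42, due 35, lateness 7
Order 6: 42→59, due 62, lateness -3
Maximum = 7.
EDD (increasing due date): Order 5 Order 4 Order 3 Order 2 Order 1 Order 6.
Order 5: 0→8, due 14, lateness -6
Order 4: 8→13, due 26, lateness -13
Order 3: 13→20, due 27, lateness -7
Order 2: 20→32, due 35, lateness -3
Order 1: 32→42, due 38, lateness 4
Order 6: 42→59, due 62, lateness -3
Maximum = 4.
LPT (decreasing processing time): Order 6 Order 2 Order 1 Order 5 Order 3 Order 4.
Order 6: 0→17, due 62, lateness -45
Order 2: 17→29, due 35, lateness -6
Order 1: 29→39, due 38, lateness 1
Order 5: 39→47, due 14, lateness 33
Order 3: 47→54, due 27, lateness 27
Order 4: 54→59, due 26, lateness 33
Maximum = 33.
SPT 7, EDD 4, LPT 33 → minimum 4.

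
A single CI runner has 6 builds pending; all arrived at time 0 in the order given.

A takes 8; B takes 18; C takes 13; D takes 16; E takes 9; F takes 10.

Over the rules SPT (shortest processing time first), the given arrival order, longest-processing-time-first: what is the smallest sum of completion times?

SPT (increasing processing time): A E F C D B.
A: 0→8
E: 8→17
F: 17→27
C: 27→40
D: 40→56
B: 56→74
Sum = 8+17+27+40+56+74 = 222.
FIFO (arrival order): A B C D E F.
A: 0→8
B: 8→26
C: 26→39
D: 39→55
E: 55→64
F: 64→74
Sum = 8+26+39+55+64+74 = 266.
LPT (decreasing processing time): B D C F E A.
B: 0→18
D: 18→34
C: 34→47
F: 47→57
E: 57→66
A: 66→74
Sum = 18+34+47+57+66+74 = 296.
SPT 222, FIFO 266, LPT 296 → minimum 222.

222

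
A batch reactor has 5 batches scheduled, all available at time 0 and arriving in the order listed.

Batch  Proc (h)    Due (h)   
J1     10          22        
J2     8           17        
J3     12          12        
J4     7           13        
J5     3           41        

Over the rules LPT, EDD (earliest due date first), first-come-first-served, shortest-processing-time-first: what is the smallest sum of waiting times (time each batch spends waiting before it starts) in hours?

59

LPT (decreasing processing time): J3 J1 J2 J4 J5.
J3: waits 0, runs 0→12
J1: waits 12, runs 12→22
J2: waits 22, runs 22→30
J4: waits 30, runs 30→37
J5: waits 37, runs 37→40
Sum = 0+12+22+30+37 = 101.
EDD (increasing due date): J3 J4 J2 J1 J5.
J3: waits 0, runs 0→12
J4: waits 12, runs 12→19
J2: waits 19, runs 19→27
J1: waits 27, runs 27→37
J5: waits 37, runs 37→40
Sum = 0+12+19+27+37 = 95.
FIFO (arrival order): J1 J2 J3 J4 J5.
J1: waits 0, runs 0→10
J2: waits 10, runs 10→18
J3: waits 18, runs 18→30
J4: waits 30, runs 30→37
J5: waits 37, runs 37→40
Sum = 0+10+18+30+37 = 95.
SPT (increasing processing time): J5 J4 J2 J1 J3.
J5: waits 0, runs 0→3
J4: waits 3, runs 3→10
J2: waits 10, runs 10→18
J1: waits 18, runs 18→28
J3: waits 28, runs 28→40
Sum = 0+3+10+18+28 = 59.
LPT 101, EDD 95, FIFO 95, SPT 59 → minimum 59.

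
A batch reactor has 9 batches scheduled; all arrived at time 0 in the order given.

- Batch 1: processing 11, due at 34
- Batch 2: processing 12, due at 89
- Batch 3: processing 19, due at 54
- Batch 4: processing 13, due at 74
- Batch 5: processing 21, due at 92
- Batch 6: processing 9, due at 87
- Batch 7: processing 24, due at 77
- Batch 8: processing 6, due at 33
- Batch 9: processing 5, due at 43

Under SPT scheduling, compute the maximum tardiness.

43

SPT (increasing processing time): Batch 9 Batch 8 Batch 6 Batch 1 Batch 2 Batch 4 Batch 3 Batch 5 Batch 7.
Batch 9: 0→5, due 43, tardiness 0
Batch 8: 5→11, due 33, tardiness 0
Batch 6: 11→20, due 87, tardiness 0
Batch 1: 20→31, due 34, tardiness 0
Batch 2: 31→43, due 89, tardiness 0
Batch 4: 43→56, due 74, tardiness 0
Batch 3: 56→75, due 54, tardiness 21
Batch 5: 75→96, due 92, tardiness 4
Batch 7: 96→120, due 77, tardiness 43
Maximum = 43.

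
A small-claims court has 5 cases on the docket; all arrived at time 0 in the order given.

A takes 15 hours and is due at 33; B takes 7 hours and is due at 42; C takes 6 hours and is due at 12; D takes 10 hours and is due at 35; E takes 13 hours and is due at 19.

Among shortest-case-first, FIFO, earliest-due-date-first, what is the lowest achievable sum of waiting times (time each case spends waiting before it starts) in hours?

SPT (increasing processing time): C B D E A.
C: waits 0, runs 0→6
B: waits 6, runs 6→13
D: waits 13, runs 13→23
E: waits 23, runs 23→36
A: waits 36, runs 36→51
Sum = 0+6+13+23+36 = 78.
FIFO (arrival order): A B C D E.
A: waits 0, runs 0→15
B: waits 15, runs 15→22
C: waits 22, runs 22→28
D: waits 28, runs 28→38
E: waits 38, runs 38→51
Sum = 0+15+22+28+38 = 103.
EDD (increasing due date): C E A D B.
C: waits 0, runs 0→6
E: waits 6, runs 6→19
A: waits 19, runs 19→34
D: waits 34, runs 34→44
B: waits 44, runs 44→51
Sum = 0+6+19+34+44 = 103.
SPT 78, FIFO 103, EDD 103 → minimum 78.

78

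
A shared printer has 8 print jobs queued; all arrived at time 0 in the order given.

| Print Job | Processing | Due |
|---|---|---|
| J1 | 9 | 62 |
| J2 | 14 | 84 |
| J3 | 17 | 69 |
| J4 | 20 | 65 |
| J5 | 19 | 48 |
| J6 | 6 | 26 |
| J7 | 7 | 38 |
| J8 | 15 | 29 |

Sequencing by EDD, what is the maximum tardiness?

EDD (increasing due date): J6 J8 J7 J5 J1 J4 J3 J2.
J6: 0→6, due 26, tardiness 0
J8: 6→21, due 29, tardiness 0
J7: 21→28, due 38, tardiness 0
J5: 28→47, due 48, tardiness 0
J1: 47→56, due 62, tardiness 0
J4: 56→76, due 65, tardiness 11
J3: 76→93, due 69, tardiness 24
J2: 93→107, due 84, tardiness 23
Maximum = 24.

24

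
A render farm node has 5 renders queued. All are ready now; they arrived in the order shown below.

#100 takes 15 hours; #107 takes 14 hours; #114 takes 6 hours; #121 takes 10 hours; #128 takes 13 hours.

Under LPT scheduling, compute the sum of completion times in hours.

196

LPT (decreasing processing time): #100 #107 #128 #121 #114.
#100: 0→15
#107: 15→29
#128: 29→42
#121: 42→52
#114: 52→58
Sum = 15+29+42+52+58 = 196.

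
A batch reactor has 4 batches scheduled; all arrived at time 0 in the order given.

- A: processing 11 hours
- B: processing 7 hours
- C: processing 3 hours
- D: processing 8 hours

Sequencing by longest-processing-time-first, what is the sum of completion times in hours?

LPT (decreasing processing time): A D B C.
A: 0→11
D: 11→19
B: 19→26
C: 26→29
Sum = 11+19+26+29 = 85.

85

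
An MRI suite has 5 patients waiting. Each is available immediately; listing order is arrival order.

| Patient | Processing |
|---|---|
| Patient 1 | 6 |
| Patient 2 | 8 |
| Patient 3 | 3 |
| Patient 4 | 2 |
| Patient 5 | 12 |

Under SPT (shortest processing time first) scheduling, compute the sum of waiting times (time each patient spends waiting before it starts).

37

SPT (increasing processing time): Patient 4 Patient 3 Patient 1 Patient 2 Patient 5.
Patient 4: waits 0, runs 0→2
Patient 3: waits 2, runs 2→5
Patient 1: waits 5, runs 5→11
Patient 2: waits 11, runs 11→19
Patient 5: waits 19, runs 19→31
Sum = 0+2+5+11+19 = 37.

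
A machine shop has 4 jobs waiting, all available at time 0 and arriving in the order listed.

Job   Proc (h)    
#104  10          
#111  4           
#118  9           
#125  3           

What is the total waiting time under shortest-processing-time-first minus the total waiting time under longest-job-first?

-26

SPT (increasing processing time): #125 #111 #118 #104.
#125: waits 0, runs 0→3
#111: waits 3, runs 3→7
#118: waits 7, runs 7→16
#104: waits 16, runs 16→26
Sum = 0+3+7+16 = 26.
LPT (decreasing processing time): #104 #118 #111 #125.
#104: waits 0, runs 0→10
#118: waits 10, runs 10→19
#111: waits 19, runs 19→23
#125: waits 23, runs 23→26
Sum = 0+10+19+23 = 52.
Difference = 26 − 52 = -26.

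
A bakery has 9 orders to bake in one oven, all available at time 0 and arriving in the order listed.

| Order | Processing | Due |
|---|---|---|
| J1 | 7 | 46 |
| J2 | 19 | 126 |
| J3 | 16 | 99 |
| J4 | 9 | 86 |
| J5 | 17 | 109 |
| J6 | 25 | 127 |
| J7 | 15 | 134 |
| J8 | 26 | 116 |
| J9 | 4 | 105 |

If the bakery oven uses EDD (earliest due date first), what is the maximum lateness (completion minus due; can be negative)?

4

EDD (increasing due date): J1 J4 J3 J9 J5 J8 J2 J6 J7.
J1: 0→7, due 46, lateness -39
J4: 7→16, due 86, lateness -70
J3: 16→32, due 99, lateness -67
J9: 32→36, due 105, lateness -69
J5: 36→53, due 109, lateness -56
J8: 53→79, due 116, lateness -37
J2: 79→98, due 126, lateness -28
J6: 98→123, due 127, lateness -4
J7: 123→138, due 134, lateness 4
Maximum = 4.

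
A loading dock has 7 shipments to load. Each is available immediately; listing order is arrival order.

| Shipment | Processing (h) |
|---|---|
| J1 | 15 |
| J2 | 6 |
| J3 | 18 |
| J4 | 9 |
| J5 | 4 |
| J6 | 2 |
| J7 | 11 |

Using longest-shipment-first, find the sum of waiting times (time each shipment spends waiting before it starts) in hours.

270

LPT (decreasing processing time): J3 J1 J7 J4 J2 J5 J6.
J3: waits 0, runs 0→18
J1: waits 18, runs 18→33
J7: waits 33, runs 33→44
J4: waits 44, runs 44→53
J2: waits 53, runs 53→59
J5: waits 59, runs 59→63
J6: waits 63, runs 63→65
Sum = 0+18+33+44+53+59+63 = 270.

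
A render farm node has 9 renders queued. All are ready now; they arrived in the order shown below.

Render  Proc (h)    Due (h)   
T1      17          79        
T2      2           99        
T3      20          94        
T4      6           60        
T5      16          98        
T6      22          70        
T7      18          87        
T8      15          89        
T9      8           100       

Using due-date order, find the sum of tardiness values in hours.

61

EDD (increasing due date): T4 T6 T1 T7 T8 T3 T5 T2 T9.
T4: 0→6, due 60, tardiness 0
T6: 6→28, due 70, tardiness 0
T1: 28→45, due 79, tardiness 0
T7: 45→63, due 87, tardiness 0
T8: 63→78, due 89, tardiness 0
T3: 78→98, due 94, tardiness 4
T5: 98→114, due 98, tardiness 16
T2: 114→116, due 99, tardiness 17
T9: 116→124, due 100, tardiness 24
Sum = 0+0+0+0+0+4+16+17+24 = 61.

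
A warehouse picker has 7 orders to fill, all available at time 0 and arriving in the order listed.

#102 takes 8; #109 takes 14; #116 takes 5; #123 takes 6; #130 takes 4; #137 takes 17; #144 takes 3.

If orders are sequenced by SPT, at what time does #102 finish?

26

SPT (increasing processing time): #144 #130 #116 #123 #102 #109 #137.
#144: 0→3
#130: 3→7
#116: 7→12
#123: 12→18
#102: 18→26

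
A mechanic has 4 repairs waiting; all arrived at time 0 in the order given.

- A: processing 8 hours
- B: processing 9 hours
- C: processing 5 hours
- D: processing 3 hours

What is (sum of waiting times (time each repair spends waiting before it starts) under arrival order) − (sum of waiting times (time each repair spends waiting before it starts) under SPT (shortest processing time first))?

FIFO (arrival order): A B C D.
A: waits 0, runs 0→8
B: waits 8, runs 8→17
C: waits 17, runs 17→22
D: waits 22, runs 22→25
Sum = 0+8+17+22 = 47.
SPT (increasing processing time): D C A B.
D: waits 0, runs 0→3
C: waits 3, runs 3→8
A: waits 8, runs 8→16
B: waits 16, runs 16→25
Sum = 0+3+8+16 = 27.
Difference = 47 − 27 = 20.

20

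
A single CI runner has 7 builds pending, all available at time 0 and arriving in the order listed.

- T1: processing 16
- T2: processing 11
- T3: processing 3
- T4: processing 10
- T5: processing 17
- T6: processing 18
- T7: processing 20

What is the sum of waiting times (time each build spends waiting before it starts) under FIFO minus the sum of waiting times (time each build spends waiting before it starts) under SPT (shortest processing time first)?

FIFO (arrival order): T1 T2 T3 T4 T5 T6 T7.
T1: waits 0, runs 0→16
T2: waits 16, runs 16→27
T3: waits 27, runs 27→30
T4: waits 30, runs 30→40
T5: waits 40, runs 40→57
T6: waits 57, runs 57→75
T7: waits 75, runs 75→95
Sum = 0+16+27+30+40+57+75 = 245.
SPT (increasing processing time): T3 T4 T2 T1 T5 T6 T7.
T3: waits 0, runs 0→3
T4: waits 3, runs 3→13
T2: waits 13, runs 13→24
T1: waits 24, runs 24→40
T5: waits 40, runs 40→57
T6: waits 57, runs 57→75
T7: waits 75, runs 75→95
Sum = 0+3+13+24+40+57+75 = 212.
Difference = 245 − 212 = 33.

33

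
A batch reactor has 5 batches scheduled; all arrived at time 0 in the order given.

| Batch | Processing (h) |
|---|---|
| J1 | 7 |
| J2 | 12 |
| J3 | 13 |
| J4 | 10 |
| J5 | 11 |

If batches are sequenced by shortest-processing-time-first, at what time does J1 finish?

7

SPT (increasing processing time): J1 J4 J5 J2 J3.
J1: 0→7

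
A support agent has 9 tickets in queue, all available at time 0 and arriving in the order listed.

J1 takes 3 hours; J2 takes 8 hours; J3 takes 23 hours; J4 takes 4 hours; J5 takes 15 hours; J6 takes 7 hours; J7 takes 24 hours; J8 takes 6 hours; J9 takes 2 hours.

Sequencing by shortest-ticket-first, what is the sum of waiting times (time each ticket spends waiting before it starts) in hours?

SPT (increasing processing time): J9 J1 J4 J8 J6 J2 J5 J3 J7.
J9: waits 0, runs 0→2
J1: waits 2, runs 2→5
J4: waits 5, runs 5→9
J8: waits 9, runs 9→15
J6: waits 15, runs 15→22
J2: waits 22, runs 22→30
J5: waits 30, runs 30→45
J3: waits 45, runs 45→68
J7: waits 68, runs 68→92
Sum = 0+2+5+9+15+22+30+45+68 = 196.

196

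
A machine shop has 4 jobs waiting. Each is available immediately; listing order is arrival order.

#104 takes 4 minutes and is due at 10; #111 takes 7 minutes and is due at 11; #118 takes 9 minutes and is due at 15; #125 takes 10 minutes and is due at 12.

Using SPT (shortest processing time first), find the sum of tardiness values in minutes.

23

SPT (increasing processing time): #104 #111 #118 #125.
#104: 0→4, due 10, tardiness 0
#111: 4→11, due 11, tardiness 0
#118: 11→20, due 15, tardiness 5
#125: 20→30, due 12, tardiness 18
Sum = 0+0+5+18 = 23.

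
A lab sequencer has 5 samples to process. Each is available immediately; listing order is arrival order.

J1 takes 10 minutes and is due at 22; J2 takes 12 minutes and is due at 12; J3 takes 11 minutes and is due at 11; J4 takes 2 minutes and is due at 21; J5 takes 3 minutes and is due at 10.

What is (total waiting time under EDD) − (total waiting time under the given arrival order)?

-29

EDD (increasing due date): J5 J3 J2 J4 J1.
J5: waits 0, runs 0→3
J3: waits 3, runs 3→14
J2: waits 14, runs 14→26
J4: waits 26, runs 26→28
J1: waits 28, runs 28→38
Sum = 0+3+14+26+28 = 71.
FIFO (arrival order): J1 J2 J3 J4 J5.
J1: waits 0, runs 0→10
J2: waits 10, runs 10→22
J3: waits 22, runs 22→33
J4: waits 33, runs 33→35
J5: waits 35, runs 35→38
Sum = 0+10+22+33+35 = 100.
Difference = 71 − 100 = -29.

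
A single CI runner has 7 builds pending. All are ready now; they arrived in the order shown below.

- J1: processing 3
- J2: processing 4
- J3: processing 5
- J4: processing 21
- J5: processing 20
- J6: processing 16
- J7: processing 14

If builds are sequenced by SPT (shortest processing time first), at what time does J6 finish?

42

SPT (increasing processing time): J1 J2 J3 J7 J6 J5 J4.
J1: 0→3
J2: 3→7
J3: 7→12
J7: 12→26
J6: 26→42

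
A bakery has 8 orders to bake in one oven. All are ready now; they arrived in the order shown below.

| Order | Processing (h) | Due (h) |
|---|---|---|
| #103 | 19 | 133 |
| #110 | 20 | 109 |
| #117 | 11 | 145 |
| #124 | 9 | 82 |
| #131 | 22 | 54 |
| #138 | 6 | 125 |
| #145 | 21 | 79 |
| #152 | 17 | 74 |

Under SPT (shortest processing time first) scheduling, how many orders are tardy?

SPT (increasing processing time): #138 #124 #117 #152 #103 #110 #145 #131.
#138: 0→6, due 125, tardiness 0
#124: 6→15, due 82, tardiness 0
#117: 15→26, due 145, tardiness 0
#152: 26→43, due 74, tardiness 0
#103: 43→62, due 133, tardiness 0
#110: 62→82, due 109, tardiness 0
#145: 82→103, due 79, tardiness 24
#131: 103→125, due 54, tardiness 71
Late orders: 2.

2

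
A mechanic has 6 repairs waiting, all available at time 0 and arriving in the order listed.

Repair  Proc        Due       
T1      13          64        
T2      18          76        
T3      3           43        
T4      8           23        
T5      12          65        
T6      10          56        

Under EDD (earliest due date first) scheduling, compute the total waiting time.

120

EDD (increasing due date): T4 T3 T6 T1 T5 T2.
T4: waits 0, runs 0→8
T3: waits 8, runs 8→11
T6: waits 11, runs 11→21
T1: waits 21, runs 21→34
T5: waits 34, runs 34→46
T2: waits 46, runs 46→64
Sum = 0+8+11+21+34+46 = 120.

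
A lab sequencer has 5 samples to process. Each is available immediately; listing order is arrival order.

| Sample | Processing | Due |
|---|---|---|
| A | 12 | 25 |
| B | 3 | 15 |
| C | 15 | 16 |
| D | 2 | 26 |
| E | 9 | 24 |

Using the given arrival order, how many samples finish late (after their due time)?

3

FIFO (arrival order): A B C D E.
A: 0→12, due 25, tardiness 0
B: 12→15, due 15, tardiness 0
C: 15→30, due 16, tardiness 14
D: 30→32, due 26, tardiness 6
E: 32→41, due 24, tardiness 17
Late samples: 3.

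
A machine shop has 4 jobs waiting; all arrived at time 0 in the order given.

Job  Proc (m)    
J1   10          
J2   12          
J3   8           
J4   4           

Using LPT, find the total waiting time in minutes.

64

LPT (decreasing processing time): J2 J1 J3 J4.
J2: waits 0, runs 0→12
J1: waits 12, runs 12→22
J3: waits 22, runs 22→30
J4: waits 30, runs 30→34
Sum = 0+12+22+30 = 64.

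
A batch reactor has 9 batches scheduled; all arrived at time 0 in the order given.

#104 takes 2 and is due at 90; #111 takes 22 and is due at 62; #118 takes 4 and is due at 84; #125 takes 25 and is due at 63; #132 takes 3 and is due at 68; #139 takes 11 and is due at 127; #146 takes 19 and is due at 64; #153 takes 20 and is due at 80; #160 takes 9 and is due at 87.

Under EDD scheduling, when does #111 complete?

22

EDD (increasing due date): #111 #125 #146 #132 #153 #118 #160 #104 #139.
#111: 0→22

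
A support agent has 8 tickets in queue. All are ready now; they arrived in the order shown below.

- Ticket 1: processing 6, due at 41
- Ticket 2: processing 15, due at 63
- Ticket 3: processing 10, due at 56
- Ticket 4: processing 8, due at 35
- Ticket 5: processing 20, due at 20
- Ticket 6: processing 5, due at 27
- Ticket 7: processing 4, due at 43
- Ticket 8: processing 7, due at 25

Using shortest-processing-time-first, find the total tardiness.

SPT (increasing processing time): Ticket 7 Ticket 6 Ticket 1 Ticket 8 Ticket 4 Ticket 3 Ticket 2 Ticket 5.
Ticket 7: 0→4, due 43, tardiness 0
Ticket 6: 4→9, due 27, tardiness 0
Ticket 1: 9→15, due 41, tardiness 0
Ticket 8: 15→22, due 25, tardiness 0
Ticket 4: 22→30, due 35, tardiness 0
Ticket 3: 30→40, due 56, tardiness 0
Ticket 2: 40→55, due 63, tardiness 0
Ticket 5: 55→75, due 20, tardiness 55
Sum = 0+0+0+0+0+0+0+55 = 55.

55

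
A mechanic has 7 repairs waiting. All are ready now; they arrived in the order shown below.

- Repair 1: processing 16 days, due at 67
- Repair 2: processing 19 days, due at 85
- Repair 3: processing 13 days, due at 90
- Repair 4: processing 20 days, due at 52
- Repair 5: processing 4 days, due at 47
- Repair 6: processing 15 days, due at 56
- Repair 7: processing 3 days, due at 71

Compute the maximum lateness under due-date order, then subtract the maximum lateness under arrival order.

-31

EDD (increasing due date): Repair 5 Repair 4 Repair 6 Repair 1 Repair 7 Repair 2 Repair 3.
Repair 5: 0→4, due 47, lateness -43
Repair 4: 4→24, due 52, lateness -28
Repair 6: 24→39, due 56, lateness -17
Repair 1: 39→55, due 67, lateness -12
Repair 7: 55→58, due 71, lateness -13
Repair 2: 58→77, due 85, lateness -8
Repair 3: 77→90, due 90, lateness 0
Maximum = 0.
FIFO (arrival order): Repair 1 Repair 2 Repair 3 Repair 4 Repair 5 Repair 6 Repair 7.
Repair 1: 0→16, due 67, lateness -51
Repair 2: 16→35, due 85, lateness -50
Repair 3: 35→48, due 90, lateness -42
Repair 4: 48→68, due 52, lateness 16
Repair 5: 68→72, due 47, lateness 25
Repair 6: 72→87, due 56, lateness 31
Repair 7: 87→90, due 71, lateness 19
Maximum = 31.
Difference = 0 − 31 = -31.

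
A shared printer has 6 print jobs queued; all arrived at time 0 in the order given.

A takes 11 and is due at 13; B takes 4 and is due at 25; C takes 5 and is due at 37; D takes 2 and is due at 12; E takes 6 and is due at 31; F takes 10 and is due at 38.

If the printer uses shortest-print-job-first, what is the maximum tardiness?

25

SPT (increasing processing time): D B C E F A.
D: 0→2, due 12, tardiness 0
B: 2→6, due 25, tardiness 0
C: 6→11, due 37, tardiness 0
E: 11→17, due 31, tardiness 0
F: 17→27, due 38, tardiness 0
A: 27→38, due 13, tardiness 25
Maximum = 25.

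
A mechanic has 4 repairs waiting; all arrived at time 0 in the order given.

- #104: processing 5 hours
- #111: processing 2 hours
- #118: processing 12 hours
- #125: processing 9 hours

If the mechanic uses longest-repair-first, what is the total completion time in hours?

87

LPT (decreasing processing time): #118 #125 #104 #111.
#118: 0→12
#125: 12→21
#104: 21→26
#111: 26→28
Sum = 12+21+26+28 = 87.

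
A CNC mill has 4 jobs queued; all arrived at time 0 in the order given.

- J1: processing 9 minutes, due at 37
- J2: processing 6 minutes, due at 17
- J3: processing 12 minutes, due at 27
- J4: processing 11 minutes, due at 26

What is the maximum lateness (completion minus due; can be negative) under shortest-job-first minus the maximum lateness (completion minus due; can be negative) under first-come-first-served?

SPT (increasing processing time): J2 J1 J4 J3.
J2: 0→6, due 17, lateness -11
J1: 6→15, due 37, lateness -22
J4: 15→26, due 26, lateness 0
J3: 26→38, due 27, lateness 11
Maximum = 11.
FIFO (arrival order): J1 J2 J3 J4.
J1: 0→9, due 37, lateness -28
J2: 9→15, due 17, lateness -2
J3: 15→27, due 27, lateness 0
J4: 27→38, due 26, lateness 12
Maximum = 12.
Difference = 11 − 12 = -1.

-1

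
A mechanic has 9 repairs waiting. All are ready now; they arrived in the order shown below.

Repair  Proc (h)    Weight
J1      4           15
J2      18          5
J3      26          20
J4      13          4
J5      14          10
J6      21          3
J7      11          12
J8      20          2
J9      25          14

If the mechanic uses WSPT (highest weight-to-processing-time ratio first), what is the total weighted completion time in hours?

WSPT (decreasing weight/processing-time ratio): J1 J7 J3 J5 J9 J4 J2 J6 J8.
J1: finishes 4, weight 15, w·C = 60
J7: finishes 15, weight 12, w·C = 180
J3: finishes 41, weight 20, w·C = 820
J5: finishes 55, weight 10, w·C = 550
J9: finishes 80, weight 14, w·C = 1120
J4: finishes 93, weight 4, w·C = 372
J2: finishes 111, weight 5, w·C = 555
J6: finishes 132, weight 3, w·C = 396
J8: finishes 152, weight 2, w·C = 304
Sum = 60+180+820+550+1120+372+555+396+304 = 4357.

4357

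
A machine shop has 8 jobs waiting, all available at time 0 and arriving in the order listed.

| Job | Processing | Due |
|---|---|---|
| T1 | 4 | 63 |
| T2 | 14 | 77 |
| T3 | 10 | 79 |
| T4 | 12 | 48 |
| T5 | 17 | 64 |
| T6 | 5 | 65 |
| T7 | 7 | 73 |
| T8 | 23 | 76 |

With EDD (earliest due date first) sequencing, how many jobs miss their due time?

EDD (increasing due date): T4 T1 T5 T6 T7 T8 T2 T3.
T4: 0→12, due 48, tardiness 0
T1: 12→16, due 63, tardiness 0
T5: 16→33, due 64, tardiness 0
T6: 33→38, due 65, tardiness 0
T7: 38→45, due 73, tardiness 0
T8: 45→68, due 76, tardiness 0
T2: 68→82, due 77, tardiness 5
T3: 82→92, due 79, tardiness 13
Late jobs: 2.

2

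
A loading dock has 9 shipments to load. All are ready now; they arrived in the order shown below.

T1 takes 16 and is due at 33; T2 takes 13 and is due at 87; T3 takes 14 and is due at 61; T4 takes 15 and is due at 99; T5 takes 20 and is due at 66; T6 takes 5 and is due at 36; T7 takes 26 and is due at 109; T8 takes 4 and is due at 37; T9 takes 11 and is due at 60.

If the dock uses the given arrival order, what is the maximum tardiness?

76

FIFO (arrival order): T1 T2 T3 T4 T5 T6 T7 T8 T9.
T1: 0→16, due 33, tardiness 0
T2: 16→29, due 87, tardiness 0
T3: 29→43, due 61, tardiness 0
T4: 43→58, due 99, tardiness 0
T5: 58→78, due 66, tardiness 12
T6: 78→83, due 36, tardiness 47
T7: 83→109, due 109, tardiness 0
T8: 109→113, due 37, tardiness 76
T9: 113→124, due 60, tardiness 64
Maximum = 76.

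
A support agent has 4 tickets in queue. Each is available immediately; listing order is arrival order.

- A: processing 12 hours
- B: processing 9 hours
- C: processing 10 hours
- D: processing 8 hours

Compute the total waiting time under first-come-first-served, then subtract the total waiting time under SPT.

12

FIFO (arrival order): A B C D.
A: waits 0, runs 0→12
B: waits 12, runs 12→21
C: waits 21, runs 21→31
D: waits 31, runs 31→39
Sum = 0+12+21+31 = 64.
SPT (increasing processing time): D B C A.
D: waits 0, runs 0→8
B: waits 8, runs 8→17
C: waits 17, runs 17→27
A: waits 27, runs 27→39
Sum = 0+8+17+27 = 52.
Difference = 64 − 52 = 12.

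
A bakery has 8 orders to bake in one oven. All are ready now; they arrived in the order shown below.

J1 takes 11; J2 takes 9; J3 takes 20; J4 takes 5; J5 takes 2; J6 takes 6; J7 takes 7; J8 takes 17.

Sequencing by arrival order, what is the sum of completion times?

FIFO (arrival order): J1 J2 J3 J4 J5 J6 J7 J8.
J1: 0→11
J2: 11→20
J3: 20→40
J4: 40→45
J5: 45→47
J6: 47→53
J7: 53→60
J8: 60→77
Sum = 11+20+40+45+47+53+60+77 = 353.

353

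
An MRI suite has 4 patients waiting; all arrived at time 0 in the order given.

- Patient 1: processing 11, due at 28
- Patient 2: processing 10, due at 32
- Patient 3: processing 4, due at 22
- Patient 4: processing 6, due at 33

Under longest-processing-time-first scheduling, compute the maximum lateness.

9

LPT (decreasing processing time): Patient 1 Patient 2 Patient 4 Patient 3.
Patient 1: 0→11, due 28, lateness -17
Patient 2: 11→21, due 32, lateness -11
Patient 4: 21→27, due 33, lateness -6
Patient 3: 27→31, due 22, lateness 9
Maximum = 9.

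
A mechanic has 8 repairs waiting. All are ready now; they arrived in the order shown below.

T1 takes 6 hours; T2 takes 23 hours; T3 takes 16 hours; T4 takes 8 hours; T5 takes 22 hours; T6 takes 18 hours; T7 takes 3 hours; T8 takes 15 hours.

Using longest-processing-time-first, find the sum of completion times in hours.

LPT (decreasing processing time): T2 T5 T6 T3 T8 T4 T1 T7.
T2: 0→23
T5: 23→45
T6: 45→63
T3: 63→79
T8: 79→94
T4: 94→102
T1: 102→108
T7: 108→111
Sum = 23+45+63+79+94+102+108+111 = 625.

625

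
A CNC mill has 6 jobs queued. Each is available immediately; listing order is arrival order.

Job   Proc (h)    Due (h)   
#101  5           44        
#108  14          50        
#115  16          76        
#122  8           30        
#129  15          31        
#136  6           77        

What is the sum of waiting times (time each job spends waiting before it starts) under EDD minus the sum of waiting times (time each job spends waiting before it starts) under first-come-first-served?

EDD (increasing due date): #122 #129 #101 #108 #115 #136.
#122: waits 0, runs 0→8
#129: waits 8, runs 8→23
#101: waits 23, runs 23→28
#108: waits 28, runs 28→42
#115: waits 42, runs 42→58
#136: waits 58, runs 58→64
Sum = 0+8+23+28+42+58 = 159.
FIFO (arrival order): #101 #108 #115 #122 #129 #136.
#101: waits 0, runs 0→5
#108: waits 5, runs 5→19
#115: waits 19, runs 19→35
#122: waits 35, runs 35→43
#129: waits 43, runs 43→58
#136: waits 58, runs 58→64
Sum = 0+5+19+35+43+58 = 160.
Difference = 159 − 160 = -1.

-1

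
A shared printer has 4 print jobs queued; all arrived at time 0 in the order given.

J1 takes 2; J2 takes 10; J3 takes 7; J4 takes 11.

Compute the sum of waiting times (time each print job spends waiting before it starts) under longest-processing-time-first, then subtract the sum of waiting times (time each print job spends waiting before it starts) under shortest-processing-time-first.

30

LPT (decreasing processing time): J4 J2 J3 J1.
J4: waits 0, runs 0→11
J2: waits 11, runs 11→21
J3: waits 21, runs 21→28
J1: waits 28, runs 28→30
Sum = 0+11+21+28 = 60.
SPT (increasing processing time): J1 J3 J2 J4.
J1: waits 0, runs 0→2
J3: waits 2, runs 2→9
J2: waits 9, runs 9→19
J4: waits 19, runs 19→30
Sum = 0+2+9+19 = 30.
Difference = 60 − 30 = 30.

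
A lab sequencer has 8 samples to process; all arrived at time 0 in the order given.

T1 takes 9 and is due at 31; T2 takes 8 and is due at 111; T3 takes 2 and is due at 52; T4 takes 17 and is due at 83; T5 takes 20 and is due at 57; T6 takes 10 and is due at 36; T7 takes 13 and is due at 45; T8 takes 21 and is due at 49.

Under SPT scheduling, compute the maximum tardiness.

51

SPT (increasing processing time): T3 T2 T1 T6 T7 T4 T5 T8.
T3: 0→2, due 52, tardiness 0
T2: 2→10, due 111, tardiness 0
T1: 10→19, due 31, tardiness 0
T6: 19→29, due 36, tardiness 0
T7: 29→42, due 45, tardiness 0
T4: 42→59, due 83, tardiness 0
T5: 59→79, due 57, tardiness 22
T8: 79→100, due 49, tardiness 51
Maximum = 51.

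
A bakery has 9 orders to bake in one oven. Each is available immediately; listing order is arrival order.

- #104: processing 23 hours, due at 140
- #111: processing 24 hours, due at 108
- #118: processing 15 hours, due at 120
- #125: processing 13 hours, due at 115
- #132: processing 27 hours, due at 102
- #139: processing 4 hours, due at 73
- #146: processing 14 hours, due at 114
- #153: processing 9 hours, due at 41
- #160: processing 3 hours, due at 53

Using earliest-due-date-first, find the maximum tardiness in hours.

EDD (increasing due date): #153 #160 #139 #132 #111 #146 #125 #118 #104.
#153: 0→9, due 41, tardiness 0
#160: 9→12, due 53, tardiness 0
#139: 12→16, due 73, tardiness 0
#132: 16→43, due 102, tardiness 0
#111: 43→67, due 108, tardiness 0
#146: 67→81, due 114, tardiness 0
#125: 81→94, due 115, tardiness 0
#118: 94→109, due 120, tardiness 0
#104: 109→132, due 140, tardiness 0
Maximum = 0.

0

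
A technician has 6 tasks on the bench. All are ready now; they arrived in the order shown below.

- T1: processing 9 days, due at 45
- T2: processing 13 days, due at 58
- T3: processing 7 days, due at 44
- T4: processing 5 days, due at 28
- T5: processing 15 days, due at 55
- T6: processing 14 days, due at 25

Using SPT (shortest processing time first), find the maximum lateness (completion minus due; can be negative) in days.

SPT (increasing processing time): T4 T3 T1 T2 T6 T5.
T4: 0→5, due 28, lateness -23
T3: 5→12, due 44, lateness -32
T1: 12→21, due 45, lateness -24
T2: 21→34, due 58, lateness -24
T6: 34→48, due 25, lateness 23
T5: 48→63, due 55, lateness 8
Maximum = 23.

23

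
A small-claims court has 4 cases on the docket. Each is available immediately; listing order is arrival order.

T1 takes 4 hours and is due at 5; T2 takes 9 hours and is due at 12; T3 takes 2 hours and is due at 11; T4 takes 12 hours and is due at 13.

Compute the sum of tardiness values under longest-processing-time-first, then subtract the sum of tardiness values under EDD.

28

LPT (decreasing processing time): T4 T2 T1 T3.
T4: 0→12, due 13, tardiness 0
T2: 12→21, due 12, tardiness 9
T1: 21→25, due 5, tardiness 20
T3: 25→27, due 11, tardiness 16
Sum = 0+9+20+16 = 45.
EDD (increasing due date): T1 T3 T2 T4.
T1: 0→4, due 5, tardiness 0
T3: 4→6, due 11, tardiness 0
T2: 6→15, due 12, tardiness 3
T4: 15→27, due 13, tardiness 14
Sum = 0+0+3+14 = 17.
Difference = 45 − 17 = 28.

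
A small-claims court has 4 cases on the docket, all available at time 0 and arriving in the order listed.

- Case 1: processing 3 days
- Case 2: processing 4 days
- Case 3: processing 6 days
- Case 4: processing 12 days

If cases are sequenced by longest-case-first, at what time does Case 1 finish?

25

LPT (decreasing processing time): Case 4 Case 3 Case 2 Case 1.
Case 4: 0→12
Case 3: 12→18
Case 2: 18→22
Case 1: 22→25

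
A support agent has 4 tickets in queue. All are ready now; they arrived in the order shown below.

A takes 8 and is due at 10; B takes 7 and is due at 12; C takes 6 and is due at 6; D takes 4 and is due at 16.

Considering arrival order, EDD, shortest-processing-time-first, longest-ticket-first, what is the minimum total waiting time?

31

FIFO (arrival order): A B C D.
A: waits 0, runs 0→8
B: waits 8, runs 8→15
C: waits 15, runs 15→21
D: waits 21, runs 21→25
Sum = 0+8+15+21 = 44.
EDD (increasing due date): C A B D.
C: waits 0, runs 0→6
A: waits 6, runs 6→14
B: waits 14, runs 14→21
D: waits 21, runs 21→25
Sum = 0+6+14+21 = 41.
SPT (increasing processing time): D C B A.
D: waits 0, runs 0→4
C: waits 4, runs 4→10
B: waits 10, runs 10→17
A: waits 17, runs 17→25
Sum = 0+4+10+17 = 31.
LPT (decreasing processing time): A B C D.
A: waits 0, runs 0→8
B: waits 8, runs 8→15
C: waits 15, runs 15→21
D: waits 21, runs 21→25
Sum = 0+8+15+21 = 44.
FIFO 44, EDD 41, SPT 31, LPT 44 → minimum 31.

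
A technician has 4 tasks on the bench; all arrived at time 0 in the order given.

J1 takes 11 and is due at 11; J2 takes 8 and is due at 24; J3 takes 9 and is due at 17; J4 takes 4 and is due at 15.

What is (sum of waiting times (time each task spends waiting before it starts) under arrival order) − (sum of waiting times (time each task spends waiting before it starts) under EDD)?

8

FIFO (arrival order): J1 J2 J3 J4.
J1: waits 0, runs 0→11
J2: waits 11, runs 11→19
J3: waits 19, runs 19→28
J4: waits 28, runs 28→32
Sum = 0+11+19+28 = 58.
EDD (increasing due date): J1 J4 J3 J2.
J1: waits 0, runs 0→11
J4: waits 11, runs 11→15
J3: waits 15, runs 15→24
J2: waits 24, runs 24→32
Sum = 0+11+15+24 = 50.
Difference = 58 − 50 = 8.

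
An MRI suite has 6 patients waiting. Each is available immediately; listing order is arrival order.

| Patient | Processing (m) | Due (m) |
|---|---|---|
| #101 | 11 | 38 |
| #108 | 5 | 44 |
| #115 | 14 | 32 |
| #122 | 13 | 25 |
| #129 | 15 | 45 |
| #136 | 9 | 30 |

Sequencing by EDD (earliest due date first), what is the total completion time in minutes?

EDD (increasing due date): #122 #136 #115 #101 #108 #129.
#122: 0→13
#136: 13→22
#115: 22→36
#101: 36→47
#108: 47→52
#129: 52→67
Sum = 13+22+36+47+52+67 = 237.

237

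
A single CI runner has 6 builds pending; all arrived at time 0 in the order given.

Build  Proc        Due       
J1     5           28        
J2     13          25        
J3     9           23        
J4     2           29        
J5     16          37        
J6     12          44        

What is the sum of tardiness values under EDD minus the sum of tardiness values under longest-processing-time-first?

-65

EDD (increasing due date): J3 J2 J1 J4 J5 J6.
J3: 0→9, due 23, tardiness 0
J2: 9→22, due 25, tardiness 0
J1: 22→27, due 28, tardiness 0
J4: 27→29, due 29, tardiness 0
J5: 29→45, due 37, tardiness 8
J6: 45→57, due 44, tardiness 13
Sum = 0+0+0+0+8+13 = 21.
LPT (decreasing processing time): J5 J2 J6 J3 J1 J4.
J5: 0→16, due 37, tardiness 0
J2: 16→29, due 25, tardiness 4
J6: 29→41, due 44, tardiness 0
J3: 41→50, due 23, tardiness 27
J1: 50→55, due 28, tardiness 27
J4: 55→57, due 29, tardiness 28
Sum = 0+4+0+27+27+28 = 86.
Difference = 21 − 86 = -65.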